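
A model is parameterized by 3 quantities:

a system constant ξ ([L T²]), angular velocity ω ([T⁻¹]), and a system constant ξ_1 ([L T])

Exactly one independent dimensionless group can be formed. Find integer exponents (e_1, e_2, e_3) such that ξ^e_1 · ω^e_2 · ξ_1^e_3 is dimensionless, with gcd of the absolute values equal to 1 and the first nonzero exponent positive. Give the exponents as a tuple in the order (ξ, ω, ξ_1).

L: e_1·(1) + e_2·(0) + e_3·(1) = 0
T: e_1·(2) + e_2·(-1) + e_3·(1) = 0
Solving this homogeneous linear system for the smallest-integer solution (first nonzero entry positive) gives (1, 1, -1).

(1, 1, -1)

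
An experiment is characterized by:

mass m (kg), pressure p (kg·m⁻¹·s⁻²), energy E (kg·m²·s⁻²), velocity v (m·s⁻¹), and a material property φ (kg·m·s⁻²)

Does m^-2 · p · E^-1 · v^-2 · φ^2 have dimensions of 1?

no

Sum the exponent of each base dimension across the product:
  M: −2·[m]_M + [p]_M − [E]_M − 2·[v]_M + 2·[φ]_M = −2·(1) + (1) − (1) − 2·(0) + 2·(1) = 0
  L: −2·[m]_L + [p]_L − [E]_L − 2·[v]_L + 2·[φ]_L = −2·(0) + (-1) − (2) − 2·(1) + 2·(1) = -3
  T: −2·[m]_T + [p]_T − [E]_T − 2·[v]_T + 2·[φ]_T = −2·(0) + (-2) − (-2) − 2·(-1) + 2·(-2) = -2
Net dimensions [L⁻³ T⁻²] ≠ [1] — not dimensionless.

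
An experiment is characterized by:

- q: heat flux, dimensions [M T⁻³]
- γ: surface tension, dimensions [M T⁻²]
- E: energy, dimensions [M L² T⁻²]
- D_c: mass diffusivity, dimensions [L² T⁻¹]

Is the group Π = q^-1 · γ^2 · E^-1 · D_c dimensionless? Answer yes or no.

Sum the exponent of each base dimension across the product:
  M: −[q]_M + 2·[γ]_M − [E]_M + [D_c]_M = −(1) + 2·(1) − (1) + (0) = 0
  L: −[q]_L + 2·[γ]_L − [E]_L + [D_c]_L = −(0) + 2·(0) − (2) + (2) = 0
  T: −[q]_T + 2·[γ]_T − [E]_T + [D_c]_T = −(-3) + 2·(-2) − (-2) + (-1) = 0
All base exponents vanish — dimensionless.

yes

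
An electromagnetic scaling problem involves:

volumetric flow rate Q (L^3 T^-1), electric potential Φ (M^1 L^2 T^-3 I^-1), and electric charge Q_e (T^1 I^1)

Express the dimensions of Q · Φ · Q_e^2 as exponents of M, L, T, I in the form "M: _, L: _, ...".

Collect each base-dimension exponent across the product:
  M: (0) + (1) + 2·(0) = 1
  L: (3) + (2) + 2·(0) = 5
  T: (-1) + (-3) + 2·(1) = -2
  I: (0) + (-1) + 2·(1) = 1
So the dimensions are [M L⁵ T⁻² I].

M: 1, L: 5, T: -2, I: 1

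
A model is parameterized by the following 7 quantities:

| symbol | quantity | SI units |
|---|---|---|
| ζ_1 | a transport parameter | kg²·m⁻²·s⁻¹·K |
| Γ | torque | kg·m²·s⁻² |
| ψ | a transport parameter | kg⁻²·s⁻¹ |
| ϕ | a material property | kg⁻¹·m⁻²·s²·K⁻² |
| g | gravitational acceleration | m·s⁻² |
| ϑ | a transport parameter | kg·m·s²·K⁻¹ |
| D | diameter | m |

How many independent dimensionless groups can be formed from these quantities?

3

There are 7 variables and 4 base dimensions (M, L, T, Θ).
The dimension matrix has rank 4.
Independent dimensionless groups: 7 − 4 = 3.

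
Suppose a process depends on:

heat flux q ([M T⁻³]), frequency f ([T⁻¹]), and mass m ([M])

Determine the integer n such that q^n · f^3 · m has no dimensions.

-1

Balance the M exponent: (1)·n from q, plus 3·(0) + (1) = 1 from the rest, must sum to zero.
n + 1 = 0, so n = -1.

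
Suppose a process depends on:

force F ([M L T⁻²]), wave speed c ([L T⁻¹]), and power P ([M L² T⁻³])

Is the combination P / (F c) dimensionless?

Sum the exponent of each base dimension across the product:
  M: −[F]_M − [c]_M + [P]_M = −(1) − (0) + (1) = 0
  L: −[F]_L − [c]_L + [P]_L = −(1) − (1) + (2) = 0
  T: −[F]_T − [c]_T + [P]_T = −(-2) − (-1) + (-3) = 0
All base exponents vanish — dimensionless.

yes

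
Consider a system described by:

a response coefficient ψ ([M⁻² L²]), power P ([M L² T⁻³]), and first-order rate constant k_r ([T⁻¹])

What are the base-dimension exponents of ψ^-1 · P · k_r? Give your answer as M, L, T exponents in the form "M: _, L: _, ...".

M: 3, L: 0, T: -4

Collect each base-dimension exponent across the product:
  M: −(-2) + (1) + (0) = 3
  L: −(2) + (2) + (0) = 0
  T: −(0) + (-3) + (-1) = -4
So the dimensions are [M³ T⁻⁴].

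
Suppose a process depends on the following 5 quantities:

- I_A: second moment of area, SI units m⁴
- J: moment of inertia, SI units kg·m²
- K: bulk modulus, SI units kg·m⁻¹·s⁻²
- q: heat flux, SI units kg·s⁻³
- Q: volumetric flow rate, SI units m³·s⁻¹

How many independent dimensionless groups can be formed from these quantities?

There are 5 variables and 3 base dimensions (M, L, T).
The dimension matrix has rank 3.
Independent dimensionless groups: 5 − 3 = 2.

2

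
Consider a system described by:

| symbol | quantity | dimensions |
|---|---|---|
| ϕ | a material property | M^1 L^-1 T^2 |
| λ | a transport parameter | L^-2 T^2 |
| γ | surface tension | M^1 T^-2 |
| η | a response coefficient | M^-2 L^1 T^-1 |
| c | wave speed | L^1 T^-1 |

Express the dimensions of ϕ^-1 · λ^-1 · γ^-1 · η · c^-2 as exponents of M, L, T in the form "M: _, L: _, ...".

M: -4, L: 2, T: -1

Collect each base-dimension exponent across the product:
  M: −(1) − (0) − (1) + (-2) − 2·(0) = -4
  L: −(-1) − (-2) − (0) + (1) − 2·(1) = 2
  T: −(2) − (2) − (-2) + (-1) − 2·(-1) = -1
So the dimensions are [M⁻⁴ L² T⁻¹].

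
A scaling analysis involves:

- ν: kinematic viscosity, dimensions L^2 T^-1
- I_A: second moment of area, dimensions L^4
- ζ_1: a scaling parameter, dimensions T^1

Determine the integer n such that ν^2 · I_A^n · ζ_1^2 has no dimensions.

-1

Balance the L exponent: (4)·n from I_A, plus 2·(2) + 2·(0) = 4 from the rest, must sum to zero.
4n + 4 = 0, so n = -1.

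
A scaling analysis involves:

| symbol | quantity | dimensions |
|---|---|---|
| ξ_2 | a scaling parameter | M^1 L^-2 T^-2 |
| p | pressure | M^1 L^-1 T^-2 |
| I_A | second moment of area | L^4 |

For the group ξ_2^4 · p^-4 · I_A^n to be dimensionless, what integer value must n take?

1

Balance the L exponent: (4)·n from I_A, plus 4·(-2) − 4·(-1) = -4 from the rest, must sum to zero.
4n − 4 = 0, so n = 1.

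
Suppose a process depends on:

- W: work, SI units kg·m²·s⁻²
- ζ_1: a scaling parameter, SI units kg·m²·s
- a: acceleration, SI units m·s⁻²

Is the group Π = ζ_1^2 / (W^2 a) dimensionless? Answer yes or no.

Sum the exponent of each base dimension across the product:
  M: −2·[W]_M + 2·[ζ_1]_M − [a]_M = −2·(1) + 2·(1) − (0) = 0
  L: −2·[W]_L + 2·[ζ_1]_L − [a]_L = −2·(2) + 2·(2) − (1) = -1
  T: −2·[W]_T + 2·[ζ_1]_T − [a]_T = −2·(-2) + 2·(1) − (-2) = 8
Net dimensions [L⁻¹ T⁸] ≠ [1] — not dimensionless.

no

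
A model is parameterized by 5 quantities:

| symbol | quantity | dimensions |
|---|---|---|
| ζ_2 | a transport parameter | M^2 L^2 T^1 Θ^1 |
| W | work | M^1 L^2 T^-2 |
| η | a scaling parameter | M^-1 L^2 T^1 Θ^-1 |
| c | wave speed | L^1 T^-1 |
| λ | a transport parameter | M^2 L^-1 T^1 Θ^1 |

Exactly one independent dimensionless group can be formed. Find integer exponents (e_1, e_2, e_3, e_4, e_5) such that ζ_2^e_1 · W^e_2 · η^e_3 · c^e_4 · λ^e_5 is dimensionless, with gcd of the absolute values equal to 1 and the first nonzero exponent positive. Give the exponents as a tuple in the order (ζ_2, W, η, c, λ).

(1, 1, -1, -4, -2)

M: e_1·(2) + e_2·(1) + e_3·(-1) + e_4·(0) + e_5·(2) = 0
L: e_1·(2) + e_2·(2) + e_3·(2) + e_4·(1) + e_5·(-1) = 0
T: e_1·(1) + e_2·(-2) + e_3·(1) + e_4·(-1) + e_5·(1) = 0
Θ: e_1·(1) + e_2·(0) + e_3·(-1) + e_4·(0) + e_5·(1) = 0
Solving this homogeneous linear system for the smallest-integer solution (first nonzero entry positive) gives (1, 1, -1, -4, -2).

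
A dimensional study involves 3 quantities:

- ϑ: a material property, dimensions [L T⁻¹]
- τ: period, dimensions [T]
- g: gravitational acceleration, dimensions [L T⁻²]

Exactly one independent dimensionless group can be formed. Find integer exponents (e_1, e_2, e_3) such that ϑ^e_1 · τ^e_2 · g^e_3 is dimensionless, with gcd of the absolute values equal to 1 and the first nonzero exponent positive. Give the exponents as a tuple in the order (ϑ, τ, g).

L: e_1·(1) + e_2·(0) + e_3·(1) = 0
T: e_1·(-1) + e_2·(1) + e_3·(-2) = 0
Solving this homogeneous linear system for the smallest-integer solution (first nonzero entry positive) gives (1, -1, -1).

(1, -1, -1)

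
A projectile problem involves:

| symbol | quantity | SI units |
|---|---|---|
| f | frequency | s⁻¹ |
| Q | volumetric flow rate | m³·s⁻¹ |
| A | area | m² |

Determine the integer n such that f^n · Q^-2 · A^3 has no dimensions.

Balance the T exponent: (-1)·n from f, plus −2·(-1) + 3·(0) = 2 from the rest, must sum to zero.
−n + 2 = 0, so n = 2.

2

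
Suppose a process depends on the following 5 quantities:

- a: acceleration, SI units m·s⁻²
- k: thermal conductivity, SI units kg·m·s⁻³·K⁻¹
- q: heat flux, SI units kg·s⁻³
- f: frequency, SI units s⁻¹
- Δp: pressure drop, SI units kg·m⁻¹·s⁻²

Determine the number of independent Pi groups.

1

There are 5 variables and 4 base dimensions (M, L, T, Θ).
The dimension matrix has rank 4.
Independent dimensionless groups: 5 − 4 = 1.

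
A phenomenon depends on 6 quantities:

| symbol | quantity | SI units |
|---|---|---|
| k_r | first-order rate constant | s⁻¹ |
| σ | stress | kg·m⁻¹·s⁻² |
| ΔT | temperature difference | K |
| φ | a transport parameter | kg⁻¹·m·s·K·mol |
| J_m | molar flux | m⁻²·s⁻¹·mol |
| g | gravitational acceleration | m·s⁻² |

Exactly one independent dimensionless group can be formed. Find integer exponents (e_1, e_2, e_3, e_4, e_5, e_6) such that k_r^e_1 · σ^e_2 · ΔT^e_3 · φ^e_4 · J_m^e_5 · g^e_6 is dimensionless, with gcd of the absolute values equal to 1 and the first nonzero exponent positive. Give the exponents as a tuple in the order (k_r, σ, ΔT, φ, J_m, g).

(4, 1, -1, 1, -1, -2)

M: e_1·(0) + e_2·(1) + e_3·(0) + e_4·(-1) + e_5·(0) + e_6·(0) = 0
L: e_1·(0) + e_2·(-1) + e_3·(0) + e_4·(1) + e_5·(-2) + e_6·(1) = 0
T: e_1·(-1) + e_2·(-2) + e_3·(0) + e_4·(1) + e_5·(-1) + e_6·(-2) = 0
Θ: e_1·(0) + e_2·(0) + e_3·(1) + e_4·(1) + e_5·(0) + e_6·(0) = 0
N: e_1·(0) + e_2·(0) + e_3·(0) + e_4·(1) + e_5·(1) + e_6·(0) = 0
Solving this homogeneous linear system for the smallest-integer solution (first nonzero entry positive) gives (4, 1, -1, 1, -1, -2).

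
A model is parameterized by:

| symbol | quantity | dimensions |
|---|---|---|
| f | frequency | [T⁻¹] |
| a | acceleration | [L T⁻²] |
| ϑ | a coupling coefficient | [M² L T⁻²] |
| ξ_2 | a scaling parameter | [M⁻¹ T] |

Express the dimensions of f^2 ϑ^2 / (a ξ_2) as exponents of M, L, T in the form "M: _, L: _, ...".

M: 5, L: 1, T: -5

Collect each base-dimension exponent across the product:
  M: 2·(0) − (0) + 2·(2) − (-1) = 5
  L: 2·(0) − (1) + 2·(1) − (0) = 1
  T: 2·(-1) − (-2) + 2·(-2) − (1) = -5
So the dimensions are [M⁵ L T⁻⁵].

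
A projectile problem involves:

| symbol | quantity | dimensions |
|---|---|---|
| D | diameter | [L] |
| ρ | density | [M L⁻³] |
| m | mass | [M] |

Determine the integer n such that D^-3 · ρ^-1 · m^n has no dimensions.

Balance the M exponent: (1)·n from m, plus −3·(0) − (1) = -1 from the rest, must sum to zero.
n − 1 = 0, so n = 1.

1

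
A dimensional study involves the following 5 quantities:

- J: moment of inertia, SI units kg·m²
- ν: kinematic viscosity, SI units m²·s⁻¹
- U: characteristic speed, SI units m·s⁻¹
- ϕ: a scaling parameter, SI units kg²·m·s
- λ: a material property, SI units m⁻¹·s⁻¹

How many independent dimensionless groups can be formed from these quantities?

2

There are 5 variables and 3 base dimensions (M, L, T).
The dimension matrix has rank 3.
Independent dimensionless groups: 5 − 3 = 2.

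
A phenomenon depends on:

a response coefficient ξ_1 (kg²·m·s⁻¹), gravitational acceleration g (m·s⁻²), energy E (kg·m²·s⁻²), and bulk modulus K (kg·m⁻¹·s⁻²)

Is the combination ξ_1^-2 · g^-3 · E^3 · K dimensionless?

yes

Sum the exponent of each base dimension across the product:
  M: −2·[ξ_1]_M − 3·[g]_M + 3·[E]_M + [K]_M = −2·(2) − 3·(0) + 3·(1) + (1) = 0
  L: −2·[ξ_1]_L − 3·[g]_L + 3·[E]_L + [K]_L = −2·(1) − 3·(1) + 3·(2) + (-1) = 0
  T: −2·[ξ_1]_T − 3·[g]_T + 3·[E]_T + [K]_T = −2·(-1) − 3·(-2) + 3·(-2) + (-2) = 0
All base exponents vanish — dimensionless.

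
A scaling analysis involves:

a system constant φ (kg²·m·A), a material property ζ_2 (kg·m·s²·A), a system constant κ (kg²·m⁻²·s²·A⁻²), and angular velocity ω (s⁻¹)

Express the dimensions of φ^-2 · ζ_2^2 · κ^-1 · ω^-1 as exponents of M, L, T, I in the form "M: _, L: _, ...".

Collect each base-dimension exponent across the product:
  M: −2·(2) + 2·(1) − (2) − (0) = -4
  L: −2·(1) + 2·(1) − (-2) − (0) = 2
  T: −2·(0) + 2·(2) − (2) − (-1) = 3
  I: −2·(1) + 2·(1) − (-2) − (0) = 2
So the dimensions are [M⁻⁴ L² T³ I²].

M: -4, L: 2, T: 3, I: 2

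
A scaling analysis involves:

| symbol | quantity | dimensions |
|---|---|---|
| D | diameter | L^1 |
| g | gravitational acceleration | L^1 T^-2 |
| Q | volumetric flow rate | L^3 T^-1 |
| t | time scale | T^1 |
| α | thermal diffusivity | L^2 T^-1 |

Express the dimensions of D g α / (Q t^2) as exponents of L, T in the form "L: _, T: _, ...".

L: 1, T: -4

Collect each base-dimension exponent across the product:
  L: (1) + (1) − (3) − 2·(0) + (2) = 1
  T: (0) + (-2) − (-1) − 2·(1) + (-1) = -4
So the dimensions are [L T⁻⁴].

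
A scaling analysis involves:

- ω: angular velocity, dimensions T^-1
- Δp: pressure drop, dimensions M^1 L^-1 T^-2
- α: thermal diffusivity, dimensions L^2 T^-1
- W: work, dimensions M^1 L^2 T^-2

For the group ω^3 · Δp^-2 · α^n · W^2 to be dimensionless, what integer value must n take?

-3

Balance the L exponent: (2)·n from α, plus 3·(0) − 2·(-1) + 2·(2) = 6 from the rest, must sum to zero.
2n + 6 = 0, so n = -3.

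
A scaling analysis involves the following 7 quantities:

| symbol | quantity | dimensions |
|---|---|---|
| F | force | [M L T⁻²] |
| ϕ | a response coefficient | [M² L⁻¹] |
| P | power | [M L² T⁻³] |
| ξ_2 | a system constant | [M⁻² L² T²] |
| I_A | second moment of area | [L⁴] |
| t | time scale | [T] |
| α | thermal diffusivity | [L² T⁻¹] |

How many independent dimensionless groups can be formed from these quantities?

4

There are 7 variables and 3 base dimensions (M, L, T).
The dimension matrix has rank 3.
Independent dimensionless groups: 7 − 3 = 4.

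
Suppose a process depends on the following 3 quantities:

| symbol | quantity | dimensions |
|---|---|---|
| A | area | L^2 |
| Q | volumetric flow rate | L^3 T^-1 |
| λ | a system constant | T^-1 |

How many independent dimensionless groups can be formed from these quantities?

There are 3 variables and 2 base dimensions (L, T).
The dimension matrix has rank 2.
Independent dimensionless groups: 3 − 2 = 1.

1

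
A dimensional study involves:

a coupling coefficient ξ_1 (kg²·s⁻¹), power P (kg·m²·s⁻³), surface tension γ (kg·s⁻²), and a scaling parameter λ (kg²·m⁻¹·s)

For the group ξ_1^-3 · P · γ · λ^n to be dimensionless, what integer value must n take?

Balance the M exponent: (2)·n from λ, plus −3·(2) + (1) + (1) = -4 from the rest, must sum to zero.
2n − 4 = 0, so n = 2.

2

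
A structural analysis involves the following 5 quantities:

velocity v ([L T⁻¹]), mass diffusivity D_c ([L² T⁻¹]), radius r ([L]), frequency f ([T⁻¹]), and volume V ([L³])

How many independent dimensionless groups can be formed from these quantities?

3

There are 5 variables and 2 base dimensions (L, T).
The dimension matrix has rank 2.
Independent dimensionless groups: 5 − 2 = 3.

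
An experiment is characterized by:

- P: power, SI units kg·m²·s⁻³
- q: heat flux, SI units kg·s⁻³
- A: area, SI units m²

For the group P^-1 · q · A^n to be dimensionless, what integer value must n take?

1

Balance the L exponent: (2)·n from A, plus −(2) + (0) = -2 from the rest, must sum to zero.
2n − 2 = 0, so n = 1.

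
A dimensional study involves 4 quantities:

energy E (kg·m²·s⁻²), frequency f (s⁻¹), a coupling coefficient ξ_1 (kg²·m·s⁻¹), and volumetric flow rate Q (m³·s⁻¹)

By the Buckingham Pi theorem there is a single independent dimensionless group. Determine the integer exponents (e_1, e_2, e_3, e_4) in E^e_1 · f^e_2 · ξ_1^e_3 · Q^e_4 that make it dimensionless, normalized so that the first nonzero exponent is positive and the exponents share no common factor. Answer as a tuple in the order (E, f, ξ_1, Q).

(2, -2, -1, -1)

M: e_1·(1) + e_2·(0) + e_3·(2) + e_4·(0) = 0
L: e_1·(2) + e_2·(0) + e_3·(1) + e_4·(3) = 0
T: e_1·(-2) + e_2·(-1) + e_3·(-1) + e_4·(-1) = 0
Solving this homogeneous linear system for the smallest-integer solution (first nonzero entry positive) gives (2, -2, -1, -1).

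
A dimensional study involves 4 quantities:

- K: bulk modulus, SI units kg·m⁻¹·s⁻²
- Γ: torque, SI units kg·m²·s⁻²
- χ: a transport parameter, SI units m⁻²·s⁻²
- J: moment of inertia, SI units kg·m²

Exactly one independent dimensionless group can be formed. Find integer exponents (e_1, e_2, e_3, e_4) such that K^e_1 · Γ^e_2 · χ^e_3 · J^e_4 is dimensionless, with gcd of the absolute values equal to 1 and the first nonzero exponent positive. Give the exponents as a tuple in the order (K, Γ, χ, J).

(2, 1, -3, -3)

M: e_1·(1) + e_2·(1) + e_3·(0) + e_4·(1) = 0
L: e_1·(-1) + e_2·(2) + e_3·(-2) + e_4·(2) = 0
T: e_1·(-2) + e_2·(-2) + e_3·(-2) + e_4·(0) = 0
Solving this homogeneous linear system for the smallest-integer solution (first nonzero entry positive) gives (2, 1, -3, -3).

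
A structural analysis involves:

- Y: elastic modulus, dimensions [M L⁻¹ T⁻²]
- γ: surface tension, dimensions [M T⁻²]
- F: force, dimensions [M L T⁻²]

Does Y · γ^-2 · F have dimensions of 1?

Sum the exponent of each base dimension across the product:
  M: [Y]_M − 2·[γ]_M + [F]_M = (1) − 2·(1) + (1) = 0
  L: [Y]_L − 2·[γ]_L + [F]_L = (-1) − 2·(0) + (1) = 0
  T: [Y]_T − 2·[γ]_T + [F]_T = (-2) − 2·(-2) + (-2) = 0
All base exponents vanish — dimensionless.

yes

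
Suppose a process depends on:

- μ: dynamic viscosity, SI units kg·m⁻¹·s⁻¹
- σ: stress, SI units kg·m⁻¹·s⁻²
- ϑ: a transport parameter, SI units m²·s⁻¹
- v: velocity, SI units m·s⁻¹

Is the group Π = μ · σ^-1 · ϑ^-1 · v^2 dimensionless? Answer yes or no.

Sum the exponent of each base dimension across the product:
  M: [μ]_M − [σ]_M − [ϑ]_M + 2·[v]_M = (1) − (1) − (0) + 2·(0) = 0
  L: [μ]_L − [σ]_L − [ϑ]_L + 2·[v]_L = (-1) − (-1) − (2) + 2·(1) = 0
  T: [μ]_T − [σ]_T − [ϑ]_T + 2·[v]_T = (-1) − (-2) − (-1) + 2·(-1) = 0
All base exponents vanish — dimensionless.

yes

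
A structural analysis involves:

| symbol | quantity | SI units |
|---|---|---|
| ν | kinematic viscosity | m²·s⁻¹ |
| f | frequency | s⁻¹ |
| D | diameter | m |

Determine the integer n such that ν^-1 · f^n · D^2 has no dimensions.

Balance the T exponent: (-1)·n from f, plus −(-1) + 2·(0) = 1 from the rest, must sum to zero.
−n + 1 = 0, so n = 1.

1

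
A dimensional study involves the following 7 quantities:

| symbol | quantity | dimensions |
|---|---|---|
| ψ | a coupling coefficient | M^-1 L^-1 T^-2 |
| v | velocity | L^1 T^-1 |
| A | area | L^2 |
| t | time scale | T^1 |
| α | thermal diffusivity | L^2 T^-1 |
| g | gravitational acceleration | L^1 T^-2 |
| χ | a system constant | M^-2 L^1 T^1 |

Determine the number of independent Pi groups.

4

There are 7 variables and 3 base dimensions (M, L, T).
The dimension matrix has rank 3.
Independent dimensionless groups: 7 − 3 = 4.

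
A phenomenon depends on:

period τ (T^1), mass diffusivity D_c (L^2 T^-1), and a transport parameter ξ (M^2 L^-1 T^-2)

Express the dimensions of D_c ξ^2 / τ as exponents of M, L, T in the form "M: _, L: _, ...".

M: 4, L: 0, T: -6

Collect each base-dimension exponent across the product:
  M: −(0) + (0) + 2·(2) = 4
  L: −(0) + (2) + 2·(-1) = 0
  T: −(1) + (-1) + 2·(-2) = -6
So the dimensions are [M⁴ T⁻⁶].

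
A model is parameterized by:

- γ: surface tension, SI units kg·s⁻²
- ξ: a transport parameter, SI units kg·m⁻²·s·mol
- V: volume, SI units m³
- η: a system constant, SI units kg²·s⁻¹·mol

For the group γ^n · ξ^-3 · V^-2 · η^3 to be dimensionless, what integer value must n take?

-3

Balance the M exponent: (1)·n from γ, plus −3·(1) − 2·(0) + 3·(2) = 3 from the rest, must sum to zero.
n + 3 = 0, so n = -3.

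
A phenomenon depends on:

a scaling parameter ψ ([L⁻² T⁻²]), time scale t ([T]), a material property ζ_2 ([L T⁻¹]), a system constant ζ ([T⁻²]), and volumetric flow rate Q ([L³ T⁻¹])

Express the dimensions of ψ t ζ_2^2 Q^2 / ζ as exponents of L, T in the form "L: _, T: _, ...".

L: 6, T: -3

Collect each base-dimension exponent across the product:
  L: (-2) + (0) + 2·(1) − (0) + 2·(3) = 6
  T: (-2) + (1) + 2·(-1) − (-2) + 2·(-1) = -3
So the dimensions are [L⁶ T⁻³].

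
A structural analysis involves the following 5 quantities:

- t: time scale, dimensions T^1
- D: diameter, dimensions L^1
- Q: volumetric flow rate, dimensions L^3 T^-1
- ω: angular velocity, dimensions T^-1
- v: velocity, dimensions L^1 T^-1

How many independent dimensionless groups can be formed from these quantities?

3

There are 5 variables and 2 base dimensions (L, T).
The dimension matrix has rank 2.
Independent dimensionless groups: 5 − 2 = 3.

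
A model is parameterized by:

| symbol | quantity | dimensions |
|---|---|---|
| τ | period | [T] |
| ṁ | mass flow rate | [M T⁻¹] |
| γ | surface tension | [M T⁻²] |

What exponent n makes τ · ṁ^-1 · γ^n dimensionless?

Balance the M exponent: (1)·n from γ, plus (0) − (1) = -1 from the rest, must sum to zero.
n − 1 = 0, so n = 1.

1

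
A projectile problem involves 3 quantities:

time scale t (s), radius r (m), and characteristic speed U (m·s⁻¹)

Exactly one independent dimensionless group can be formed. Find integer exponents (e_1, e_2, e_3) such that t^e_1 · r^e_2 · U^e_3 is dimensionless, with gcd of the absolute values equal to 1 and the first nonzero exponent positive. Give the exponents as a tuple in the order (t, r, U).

(1, -1, 1)

L: e_1·(0) + e_2·(1) + e_3·(1) = 0
T: e_1·(1) + e_2·(0) + e_3·(-1) = 0
Solving this homogeneous linear system for the smallest-integer solution (first nonzero entry positive) gives (1, -1, 1).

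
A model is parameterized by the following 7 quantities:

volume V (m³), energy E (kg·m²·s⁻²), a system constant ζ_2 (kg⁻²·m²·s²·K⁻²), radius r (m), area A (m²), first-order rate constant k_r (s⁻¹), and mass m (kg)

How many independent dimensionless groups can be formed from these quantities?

3

There are 7 variables and 4 base dimensions (M, L, T, Θ).
The dimension matrix has rank 4.
Independent dimensionless groups: 7 − 4 = 3.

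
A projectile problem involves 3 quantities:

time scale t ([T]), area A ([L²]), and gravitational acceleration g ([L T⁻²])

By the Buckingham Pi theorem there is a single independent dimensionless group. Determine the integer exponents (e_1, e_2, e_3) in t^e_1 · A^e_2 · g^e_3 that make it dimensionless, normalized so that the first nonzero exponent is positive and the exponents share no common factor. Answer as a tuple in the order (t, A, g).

(4, -1, 2)

L: e_1·(0) + e_2·(2) + e_3·(1) = 0
T: e_1·(1) + e_2·(0) + e_3·(-2) = 0
Solving this homogeneous linear system for the smallest-integer solution (first nonzero entry positive) gives (4, -1, 2).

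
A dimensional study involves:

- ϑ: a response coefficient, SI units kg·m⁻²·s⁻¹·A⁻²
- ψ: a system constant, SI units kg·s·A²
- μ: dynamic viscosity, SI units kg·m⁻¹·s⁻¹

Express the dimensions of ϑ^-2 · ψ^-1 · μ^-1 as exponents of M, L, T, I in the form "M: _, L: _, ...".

M: -4, L: 5, T: 2, I: 2

Collect each base-dimension exponent across the product:
  M: −2·(1) − (1) − (1) = -4
  L: −2·(-2) − (0) − (-1) = 5
  T: −2·(-1) − (1) − (-1) = 2
  I: −2·(-2) − (2) − (0) = 2
So the dimensions are [M⁻⁴ L⁵ T² I²].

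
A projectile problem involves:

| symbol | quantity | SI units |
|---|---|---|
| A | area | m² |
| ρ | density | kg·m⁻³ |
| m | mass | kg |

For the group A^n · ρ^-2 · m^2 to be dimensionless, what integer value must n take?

Balance the L exponent: (2)·n from A, plus −2·(-3) + 2·(0) = 6 from the rest, must sum to zero.
2n + 6 = 0, so n = -3.

-3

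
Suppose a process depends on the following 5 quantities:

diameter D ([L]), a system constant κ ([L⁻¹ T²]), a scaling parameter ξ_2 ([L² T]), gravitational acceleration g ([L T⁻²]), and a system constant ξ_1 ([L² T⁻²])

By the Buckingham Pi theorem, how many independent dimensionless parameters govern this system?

There are 5 variables and 2 base dimensions (L, T).
The dimension matrix has rank 2.
Independent dimensionless groups: 5 − 2 = 3.

3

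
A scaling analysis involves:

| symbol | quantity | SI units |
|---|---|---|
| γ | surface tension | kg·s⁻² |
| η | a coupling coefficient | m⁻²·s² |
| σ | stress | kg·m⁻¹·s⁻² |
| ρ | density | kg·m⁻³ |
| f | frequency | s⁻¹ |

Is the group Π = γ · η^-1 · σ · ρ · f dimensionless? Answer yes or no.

no

Sum the exponent of each base dimension across the product:
  M: [γ]_M − [η]_M + [σ]_M + [ρ]_M + [f]_M = (1) − (0) + (1) + (1) + (0) = 3
  L: [γ]_L − [η]_L + [σ]_L + [ρ]_L + [f]_L = (0) − (-2) + (-1) + (-3) + (0) = -2
  T: [γ]_T − [η]_T + [σ]_T + [ρ]_T + [f]_T = (-2) − (2) + (-2) + (0) + (-1) = -7
Net dimensions [M³ L⁻² T⁻⁷] ≠ [1] — not dimensionless.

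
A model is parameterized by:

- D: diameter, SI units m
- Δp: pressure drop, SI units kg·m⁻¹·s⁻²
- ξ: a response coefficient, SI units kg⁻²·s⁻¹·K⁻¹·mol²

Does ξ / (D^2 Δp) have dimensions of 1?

no

Sum the exponent of each base dimension across the product:
  M: −2·[D]_M − [Δp]_M + [ξ]_M = −2·(0) − (1) + (-2) = -3
  L: −2·[D]_L − [Δp]_L + [ξ]_L = −2·(1) − (-1) + (0) = -1
  T: −2·[D]_T − [Δp]_T + [ξ]_T = −2·(0) − (-2) + (-1) = 1
  Θ: −2·[D]_Θ − [Δp]_Θ + [ξ]_Θ = −2·(0) − (0) + (-1) = -1
  N: −2·[D]_N − [Δp]_N + [ξ]_N = −2·(0) − (0) + (2) = 2
Net dimensions [M⁻³ L⁻¹ T Θ⁻¹ N²] ≠ [1] — not dimensionless.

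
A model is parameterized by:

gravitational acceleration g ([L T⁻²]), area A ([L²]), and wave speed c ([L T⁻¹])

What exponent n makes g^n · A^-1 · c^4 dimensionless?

-2

Balance the L exponent: (1)·n from g, plus −(2) + 4·(1) = 2 from the rest, must sum to zero.
n + 2 = 0, so n = -2.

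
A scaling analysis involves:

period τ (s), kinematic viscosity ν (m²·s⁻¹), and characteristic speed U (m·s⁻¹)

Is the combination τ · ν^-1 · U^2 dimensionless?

Sum the exponent of each base dimension across the product:
  M: [τ]_M − [ν]_M + 2·[U]_M = (0) − (0) + 2·(0) = 0
  L: [τ]_L − [ν]_L + 2·[U]_L = (0) − (2) + 2·(1) = 0
  T: [τ]_T − [ν]_T + 2·[U]_T = (1) − (-1) + 2·(-1) = 0
  Θ: [τ]_Θ − [ν]_Θ + 2·[U]_Θ = (0) − (0) + 2·(0) = 0
All base exponents vanish — dimensionless.

yes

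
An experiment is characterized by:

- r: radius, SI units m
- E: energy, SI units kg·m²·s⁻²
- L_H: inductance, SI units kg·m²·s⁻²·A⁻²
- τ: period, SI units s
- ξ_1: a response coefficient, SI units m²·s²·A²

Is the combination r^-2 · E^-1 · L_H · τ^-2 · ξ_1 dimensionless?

yes

Sum the exponent of each base dimension across the product:
  M: −2·[r]_M − [E]_M + [L_H]_M − 2·[τ]_M + [ξ_1]_M = −2·(0) − (1) + (1) − 2·(0) + (0) = 0
  L: −2·[r]_L − [E]_L + [L_H]_L − 2·[τ]_L + [ξ_1]_L = −2·(1) − (2) + (2) − 2·(0) + (2) = 0
  T: −2·[r]_T − [E]_T + [L_H]_T − 2·[τ]_T + [ξ_1]_T = −2·(0) − (-2) + (-2) − 2·(1) + (2) = 0
  I: −2·[r]_I − [E]_I + [L_H]_I − 2·[τ]_I + [ξ_1]_I = −2·(0) − (0) + (-2) − 2·(0) + (2) = 0
All base exponents vanish — dimensionless.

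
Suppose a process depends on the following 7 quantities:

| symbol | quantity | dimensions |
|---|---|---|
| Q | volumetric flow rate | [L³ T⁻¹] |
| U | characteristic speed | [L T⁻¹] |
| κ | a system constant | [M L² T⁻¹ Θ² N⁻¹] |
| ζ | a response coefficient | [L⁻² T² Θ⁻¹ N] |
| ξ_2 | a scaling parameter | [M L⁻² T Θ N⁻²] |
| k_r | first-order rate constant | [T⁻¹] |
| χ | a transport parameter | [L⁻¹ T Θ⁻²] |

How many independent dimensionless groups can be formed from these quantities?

There are 7 variables and 5 base dimensions (M, L, T, Θ, N).
The dimension matrix has rank 5.
Independent dimensionless groups: 7 − 5 = 2.

2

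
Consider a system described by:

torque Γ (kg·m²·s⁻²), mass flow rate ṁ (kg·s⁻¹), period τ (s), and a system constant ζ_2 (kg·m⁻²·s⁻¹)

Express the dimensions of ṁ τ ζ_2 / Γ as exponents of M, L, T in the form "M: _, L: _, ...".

Collect each base-dimension exponent across the product:
  M: −(1) + (1) + (0) + (1) = 1
  L: −(2) + (0) + (0) + (-2) = -4
  T: −(-2) + (-1) + (1) + (-1) = 1
So the dimensions are [M L⁻⁴ T].

M: 1, L: -4, T: 1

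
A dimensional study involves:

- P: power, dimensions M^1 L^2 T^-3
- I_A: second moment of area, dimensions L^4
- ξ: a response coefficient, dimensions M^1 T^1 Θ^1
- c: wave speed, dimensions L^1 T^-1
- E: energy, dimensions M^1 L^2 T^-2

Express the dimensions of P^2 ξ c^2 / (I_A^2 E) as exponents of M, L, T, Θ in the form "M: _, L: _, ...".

Collect each base-dimension exponent across the product:
  M: 2·(1) − 2·(0) + (1) + 2·(0) − (1) = 2
  L: 2·(2) − 2·(4) + (0) + 2·(1) − (2) = -4
  T: 2·(-3) − 2·(0) + (1) + 2·(-1) − (-2) = -5
  Θ: 2·(0) − 2·(0) + (1) + 2·(0) − (0) = 1
So the dimensions are [M² L⁻⁴ T⁻⁵ Θ].

M: 2, L: -4, T: -5, Θ: 1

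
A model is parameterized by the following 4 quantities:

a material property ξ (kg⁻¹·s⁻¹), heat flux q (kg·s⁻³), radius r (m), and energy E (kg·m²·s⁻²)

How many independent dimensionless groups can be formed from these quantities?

1

There are 4 variables and 3 base dimensions (M, L, T).
The dimension matrix has rank 3.
Independent dimensionless groups: 4 − 3 = 1.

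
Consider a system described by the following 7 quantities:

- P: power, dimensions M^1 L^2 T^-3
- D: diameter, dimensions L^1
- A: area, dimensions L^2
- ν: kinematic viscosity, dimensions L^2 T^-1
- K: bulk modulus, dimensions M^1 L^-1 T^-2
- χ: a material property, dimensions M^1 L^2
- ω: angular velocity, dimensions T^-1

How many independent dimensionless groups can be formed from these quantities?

4

There are 7 variables and 3 base dimensions (M, L, T).
The dimension matrix has rank 3.
Independent dimensionless groups: 7 − 3 = 4.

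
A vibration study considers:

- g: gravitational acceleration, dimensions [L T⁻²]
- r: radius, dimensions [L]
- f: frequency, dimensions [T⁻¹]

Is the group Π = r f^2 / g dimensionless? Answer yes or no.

yes

Sum the exponent of each base dimension across the product:
  M: −[g]_M + [r]_M + 2·[f]_M = −(0) + (0) + 2·(0) = 0
  L: −[g]_L + [r]_L + 2·[f]_L = −(1) + (1) + 2·(0) = 0
  T: −[g]_T + [r]_T + 2·[f]_T = −(-2) + (0) + 2·(-1) = 0
All base exponents vanish — dimensionless.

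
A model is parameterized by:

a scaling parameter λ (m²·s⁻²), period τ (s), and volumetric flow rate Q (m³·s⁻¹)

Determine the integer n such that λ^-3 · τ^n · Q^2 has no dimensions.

-4

Balance the T exponent: (1)·n from τ, plus −3·(-2) + 2·(-1) = 4 from the rest, must sum to zero.
n + 4 = 0, so n = -4.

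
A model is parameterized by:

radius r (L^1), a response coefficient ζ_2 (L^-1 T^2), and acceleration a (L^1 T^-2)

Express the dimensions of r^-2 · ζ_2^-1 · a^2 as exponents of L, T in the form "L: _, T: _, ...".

Collect each base-dimension exponent across the product:
  L: −2·(1) − (-1) + 2·(1) = 1
  T: −2·(0) − (2) + 2·(-2) = -6
So the dimensions are [L T⁻⁶].

L: 1, T: -6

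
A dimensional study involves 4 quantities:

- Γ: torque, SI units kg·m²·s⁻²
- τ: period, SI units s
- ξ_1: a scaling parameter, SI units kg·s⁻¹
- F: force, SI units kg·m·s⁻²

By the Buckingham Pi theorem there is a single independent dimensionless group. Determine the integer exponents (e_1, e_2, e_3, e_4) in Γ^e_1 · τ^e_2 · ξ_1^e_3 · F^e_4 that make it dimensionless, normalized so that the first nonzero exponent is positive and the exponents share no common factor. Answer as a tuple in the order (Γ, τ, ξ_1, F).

M: e_1·(1) + e_2·(0) + e_3·(1) + e_4·(1) = 0
L: e_1·(2) + e_2·(0) + e_3·(0) + e_4·(1) = 0
T: e_1·(-2) + e_2·(1) + e_3·(-1) + e_4·(-2) = 0
Solving this homogeneous linear system for the smallest-integer solution (first nonzero entry positive) gives (1, -1, 1, -2).

(1, -1, 1, -2)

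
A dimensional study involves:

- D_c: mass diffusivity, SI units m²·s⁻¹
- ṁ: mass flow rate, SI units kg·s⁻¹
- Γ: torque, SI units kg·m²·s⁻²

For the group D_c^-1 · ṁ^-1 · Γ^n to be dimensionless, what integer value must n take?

Balance the M exponent: (1)·n from Γ, plus −(0) − (1) = -1 from the rest, must sum to zero.
n − 1 = 0, so n = 1.

1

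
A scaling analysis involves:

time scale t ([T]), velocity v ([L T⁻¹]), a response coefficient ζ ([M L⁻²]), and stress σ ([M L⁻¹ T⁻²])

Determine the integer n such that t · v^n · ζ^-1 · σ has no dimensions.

-1

Balance the L exponent: (1)·n from v, plus (0) − (-2) + (-1) = 1 from the rest, must sum to zero.
n + 1 = 0, so n = -1.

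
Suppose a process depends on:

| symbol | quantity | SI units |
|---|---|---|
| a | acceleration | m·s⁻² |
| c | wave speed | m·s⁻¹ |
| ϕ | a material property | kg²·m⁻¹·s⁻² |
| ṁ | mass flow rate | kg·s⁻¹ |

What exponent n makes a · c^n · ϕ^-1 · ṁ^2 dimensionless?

Balance the L exponent: (1)·n from c, plus (1) − (-1) + 2·(0) = 2 from the rest, must sum to zero.
n + 2 = 0, so n = -2.

-2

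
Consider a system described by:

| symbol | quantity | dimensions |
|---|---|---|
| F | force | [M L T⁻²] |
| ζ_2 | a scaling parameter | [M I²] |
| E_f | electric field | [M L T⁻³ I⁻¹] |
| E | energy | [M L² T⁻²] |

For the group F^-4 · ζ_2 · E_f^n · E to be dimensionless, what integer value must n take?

Balance the M exponent: (1)·n from E_f, plus −4·(1) + (1) + (1) = -2 from the rest, must sum to zero.
n − 2 = 0, so n = 2.

2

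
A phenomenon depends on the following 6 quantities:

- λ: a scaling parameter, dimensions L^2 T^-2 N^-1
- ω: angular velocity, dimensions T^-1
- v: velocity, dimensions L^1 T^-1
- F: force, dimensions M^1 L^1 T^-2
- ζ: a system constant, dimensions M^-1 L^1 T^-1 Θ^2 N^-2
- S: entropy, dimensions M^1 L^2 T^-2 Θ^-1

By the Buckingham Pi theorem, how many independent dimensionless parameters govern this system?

1

There are 6 variables and 5 base dimensions (M, L, T, Θ, N).
The dimension matrix has rank 5.
Independent dimensionless groups: 6 − 5 = 1.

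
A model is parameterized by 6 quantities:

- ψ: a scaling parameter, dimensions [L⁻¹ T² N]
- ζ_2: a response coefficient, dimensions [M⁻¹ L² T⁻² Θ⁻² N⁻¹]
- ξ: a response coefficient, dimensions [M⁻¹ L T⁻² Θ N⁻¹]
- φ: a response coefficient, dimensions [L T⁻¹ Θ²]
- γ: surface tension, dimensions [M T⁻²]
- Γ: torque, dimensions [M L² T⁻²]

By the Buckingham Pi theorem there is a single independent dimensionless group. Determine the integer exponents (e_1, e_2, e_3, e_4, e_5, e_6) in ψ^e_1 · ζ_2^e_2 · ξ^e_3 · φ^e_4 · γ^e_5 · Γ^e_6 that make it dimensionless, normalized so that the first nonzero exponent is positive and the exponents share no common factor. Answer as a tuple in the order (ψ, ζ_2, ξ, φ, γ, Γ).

M: e_1·(0) + e_2·(-1) + e_3·(-1) + e_4·(0) + e_5·(1) + e_6·(1) = 0
L: e_1·(-1) + e_2·(2) + e_3·(1) + e_4·(1) + e_5·(0) + e_6·(2) = 0
T: e_1·(2) + e_2·(-2) + e_3·(-2) + e_4·(-1) + e_5·(-2) + e_6·(-2) = 0
Θ: e_1·(0) + e_2·(-2) + e_3·(1) + e_4·(2) + e_5·(0) + e_6·(0) = 0
N: e_1·(1) + e_2·(-1) + e_3·(-1) + e_4·(0) + e_5·(0) + e_6·(0) = 0
Solving this homogeneous linear system for the smallest-integer solution (first nonzero entry positive) gives (2, -2, 4, -4, -1, 3).

(2, -2, 4, -4, -1, 3)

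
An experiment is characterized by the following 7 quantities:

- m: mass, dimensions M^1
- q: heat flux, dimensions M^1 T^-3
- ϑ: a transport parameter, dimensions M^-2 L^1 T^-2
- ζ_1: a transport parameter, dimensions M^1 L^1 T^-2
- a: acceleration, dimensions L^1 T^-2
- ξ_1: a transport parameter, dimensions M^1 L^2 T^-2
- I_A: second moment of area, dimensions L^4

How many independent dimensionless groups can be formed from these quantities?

4

There are 7 variables and 3 base dimensions (M, L, T).
The dimension matrix has rank 3.
Independent dimensionless groups: 7 − 3 = 4.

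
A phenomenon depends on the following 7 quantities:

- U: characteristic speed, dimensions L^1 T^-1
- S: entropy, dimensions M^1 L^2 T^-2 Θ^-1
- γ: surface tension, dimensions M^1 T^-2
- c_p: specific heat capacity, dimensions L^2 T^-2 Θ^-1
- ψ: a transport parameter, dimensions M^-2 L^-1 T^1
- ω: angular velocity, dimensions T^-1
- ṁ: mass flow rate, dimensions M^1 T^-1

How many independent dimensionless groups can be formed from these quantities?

There are 7 variables and 4 base dimensions (M, L, T, Θ).
The dimension matrix has rank 4.
Independent dimensionless groups: 7 − 4 = 3.

3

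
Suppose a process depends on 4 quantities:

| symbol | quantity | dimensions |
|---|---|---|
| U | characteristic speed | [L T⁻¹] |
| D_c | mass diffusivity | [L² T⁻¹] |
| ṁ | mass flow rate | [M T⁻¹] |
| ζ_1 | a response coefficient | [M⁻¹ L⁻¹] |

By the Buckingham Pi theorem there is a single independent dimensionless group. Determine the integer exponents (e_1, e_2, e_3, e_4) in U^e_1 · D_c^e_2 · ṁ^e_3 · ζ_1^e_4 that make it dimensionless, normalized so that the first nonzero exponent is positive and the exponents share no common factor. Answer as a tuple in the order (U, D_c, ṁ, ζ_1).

M: e_1·(0) + e_2·(0) + e_3·(1) + e_4·(-1) = 0
L: e_1·(1) + e_2·(2) + e_3·(0) + e_4·(-1) = 0
T: e_1·(-1) + e_2·(-1) + e_3·(-1) + e_4·(0) = 0
Solving this homogeneous linear system for the smallest-integer solution (first nonzero entry positive) gives (3, -2, -1, -1).

(3, -2, -1, -1)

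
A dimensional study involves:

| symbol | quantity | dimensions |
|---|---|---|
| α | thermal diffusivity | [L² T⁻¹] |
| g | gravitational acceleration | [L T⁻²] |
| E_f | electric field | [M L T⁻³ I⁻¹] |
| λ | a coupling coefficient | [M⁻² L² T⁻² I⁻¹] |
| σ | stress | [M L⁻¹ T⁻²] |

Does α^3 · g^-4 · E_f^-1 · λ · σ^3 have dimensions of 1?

Sum the exponent of each base dimension across the product:
  M: 3·[α]_M − 4·[g]_M − [E_f]_M + [λ]_M + 3·[σ]_M = 3·(0) − 4·(0) − (1) + (-2) + 3·(1) = 0
  L: 3·[α]_L − 4·[g]_L − [E_f]_L + [λ]_L + 3·[σ]_L = 3·(2) − 4·(1) − (1) + (2) + 3·(-1) = 0
  T: 3·[α]_T − 4·[g]_T − [E_f]_T + [λ]_T + 3·[σ]_T = 3·(-1) − 4·(-2) − (-3) + (-2) + 3·(-2) = 0
  I: 3·[α]_I − 4·[g]_I − [E_f]_I + [λ]_I + 3·[σ]_I = 3·(0) − 4·(0) − (-1) + (-1) + 3·(0) = 0
All base exponents vanish — dimensionless.

yes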